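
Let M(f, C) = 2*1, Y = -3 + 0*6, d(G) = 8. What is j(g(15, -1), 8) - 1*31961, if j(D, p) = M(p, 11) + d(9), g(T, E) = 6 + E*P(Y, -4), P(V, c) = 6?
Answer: -31951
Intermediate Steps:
Y = -3 (Y = -3 + 0 = -3)
M(f, C) = 2
g(T, E) = 6 + 6*E (g(T, E) = 6 + E*6 = 6 + 6*E)
j(D, p) = 10 (j(D, p) = 2 + 8 = 10)
j(g(15, -1), 8) - 1*31961 = 10 - 1*31961 = 10 - 31961 = -31951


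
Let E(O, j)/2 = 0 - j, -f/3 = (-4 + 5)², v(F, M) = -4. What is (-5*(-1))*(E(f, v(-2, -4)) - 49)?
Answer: -205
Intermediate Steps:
f = -3 (f = -3*(-4 + 5)² = -3*1² = -3*1 = -3)
E(O, j) = -2*j (E(O, j) = 2*(0 - j) = 2*(-j) = -2*j)
(-5*(-1))*(E(f, v(-2, -4)) - 49) = (-5*(-1))*(-2*(-4) - 49) = 5*(8 - 49) = 5*(-41) = -205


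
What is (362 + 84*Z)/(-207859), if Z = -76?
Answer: 6022/207859 ≈ 0.028972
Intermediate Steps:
(362 + 84*Z)/(-207859) = (362 + 84*(-76))/(-207859) = (362 - 6384)*(-1/207859) = -6022*(-1/207859) = 6022/207859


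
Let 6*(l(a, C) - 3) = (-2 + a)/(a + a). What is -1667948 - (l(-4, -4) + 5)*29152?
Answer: -1904808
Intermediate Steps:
l(a, C) = 3 + (-2 + a)/(12*a) (l(a, C) = 3 + ((-2 + a)/(a + a))/6 = 3 + ((-2 + a)/((2*a)))/6 = 3 + ((-2 + a)*(1/(2*a)))/6 = 3 + ((-2 + a)/(2*a))/6 = 3 + (-2 + a)/(12*a))
-1667948 - (l(-4, -4) + 5)*29152 = -1667948 - ((1/12)*(-2 + 37*(-4))/(-4) + 5)*29152 = -1667948 - ((1/12)*(-¼)*(-2 - 148) + 5)*29152 = -1667948 - ((1/12)*(-¼)*(-150) + 5)*29152 = -1667948 - (25/8 + 5)*29152 = -1667948 - 1*65/8*29152 = -1667948 - 65/8*29152 = -1667948 - 236860 = -1904808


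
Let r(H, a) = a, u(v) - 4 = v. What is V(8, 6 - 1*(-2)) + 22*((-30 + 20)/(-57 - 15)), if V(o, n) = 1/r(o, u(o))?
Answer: 113/36 ≈ 3.1389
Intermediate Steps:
u(v) = 4 + v
V(o, n) = 1/(4 + o)
V(8, 6 - 1*(-2)) + 22*((-30 + 20)/(-57 - 15)) = 1/(4 + 8) + 22*((-30 + 20)/(-57 - 15)) = 1/12 + 22*(-10/(-72)) = 1/12 + 22*(-10*(-1/72)) = 1/12 + 22*(5/36) = 1/12 + 55/18 = 113/36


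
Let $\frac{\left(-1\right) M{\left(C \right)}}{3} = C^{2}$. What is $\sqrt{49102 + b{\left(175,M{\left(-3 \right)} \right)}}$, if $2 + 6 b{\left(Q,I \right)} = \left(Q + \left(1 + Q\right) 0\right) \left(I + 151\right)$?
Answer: $\frac{\sqrt{474465}}{3} \approx 229.6$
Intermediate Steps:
$M{\left(C \right)} = - 3 C^{2}$
$b{\left(Q,I \right)} = - \frac{1}{3} + \frac{Q \left(151 + I\right)}{6}$ ($b{\left(Q,I \right)} = - \frac{1}{3} + \frac{\left(Q + \left(1 + Q\right) 0\right) \left(I + 151\right)}{6} = - \frac{1}{3} + \frac{\left(Q + 0\right) \left(151 + I\right)}{6} = - \frac{1}{3} + \frac{Q \left(151 + I\right)}{6}$)
$\sqrt{49102 + b{\left(175,M{\left(-3 \right)} \right)}} = \sqrt{49102 + \left(- \frac{1}{3} + \frac{151}{6} \cdot 175 + \frac{1}{6} \left(- 3 \left(-3\right)^{2}\right) 175\right)} = \sqrt{49102 + \left(- \frac{1}{3} + \frac{26425}{6} + \frac{1}{6} \left(\left(-3\right) 9\right) 175\right)} = \sqrt{49102 + \left(- \frac{1}{3} + \frac{26425}{6} + \frac{1}{6} \left(-27\right) 175\right)} = \sqrt{49102 - - \frac{10849}{3}} = \sqrt{49102 + \frac{10849}{3}} = \sqrt{\frac{158155}{3}} = \frac{\sqrt{474465}}{3}$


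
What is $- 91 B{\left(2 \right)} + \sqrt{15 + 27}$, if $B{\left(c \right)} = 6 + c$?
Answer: $-728 + \sqrt{42} \approx -721.52$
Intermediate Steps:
$- 91 B{\left(2 \right)} + \sqrt{15 + 27} = - 91 \left(6 + 2\right) + \sqrt{15 + 27} = \left(-91\right) 8 + \sqrt{42} = -728 + \sqrt{42}$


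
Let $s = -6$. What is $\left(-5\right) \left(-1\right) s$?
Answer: $-30$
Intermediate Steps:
$\left(-5\right) \left(-1\right) s = \left(-5\right) \left(-1\right) \left(-6\right) = 5 \left(-6\right) = -30$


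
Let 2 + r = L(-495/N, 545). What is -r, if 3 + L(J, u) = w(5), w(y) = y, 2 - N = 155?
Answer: 0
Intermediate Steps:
N = -153 (N = 2 - 1*155 = 2 - 155 = -153)
L(J, u) = 2 (L(J, u) = -3 + 5 = 2)
r = 0 (r = -2 + 2 = 0)
-r = -1*0 = 0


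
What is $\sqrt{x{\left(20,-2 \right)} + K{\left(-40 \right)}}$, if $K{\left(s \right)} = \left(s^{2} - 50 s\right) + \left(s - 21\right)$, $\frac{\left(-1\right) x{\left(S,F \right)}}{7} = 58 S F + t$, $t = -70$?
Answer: $\sqrt{20269} \approx 142.37$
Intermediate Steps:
$x{\left(S,F \right)} = 490 - 406 F S$ ($x{\left(S,F \right)} = - 7 \left(58 S F - 70\right) = - 7 \left(58 F S - 70\right) = - 7 \left(-70 + 58 F S\right) = 490 - 406 F S$)
$K{\left(s \right)} = -21 + s^{2} - 49 s$ ($K{\left(s \right)} = \left(s^{2} - 50 s\right) + \left(-21 + s\right) = -21 + s^{2} - 49 s$)
$\sqrt{x{\left(20,-2 \right)} + K{\left(-40 \right)}} = \sqrt{\left(490 - \left(-812\right) 20\right) - \left(-1939 - 1600\right)} = \sqrt{\left(490 + 16240\right) + \left(-21 + 1600 + 1960\right)} = \sqrt{16730 + 3539} = \sqrt{20269}$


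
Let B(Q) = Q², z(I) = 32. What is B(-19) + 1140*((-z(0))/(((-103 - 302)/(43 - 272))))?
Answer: -547181/27 ≈ -20266.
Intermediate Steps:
B(-19) + 1140*((-z(0))/(((-103 - 302)/(43 - 272)))) = (-19)² + 1140*((-1*32)/(((-103 - 302)/(43 - 272)))) = 361 + 1140*(-32/((-405/(-229)))) = 361 + 1140*(-32/((-405*(-1/229)))) = 361 + 1140*(-32/405/229) = 361 + 1140*(-32*229/405) = 361 + 1140*(-7328/405) = 361 - 556928/27 = -547181/27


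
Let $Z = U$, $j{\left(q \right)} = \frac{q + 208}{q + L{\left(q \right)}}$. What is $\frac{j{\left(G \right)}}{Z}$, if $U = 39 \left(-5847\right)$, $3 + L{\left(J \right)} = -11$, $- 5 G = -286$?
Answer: $- \frac{17}{631476} \approx -2.6921 \cdot 10^{-5}$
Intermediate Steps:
$G = \frac{286}{5}$ ($G = \left(- \frac{1}{5}\right) \left(-286\right) = \frac{286}{5} \approx 57.2$)
$L{\left(J \right)} = -14$ ($L{\left(J \right)} = -3 - 11 = -14$)
$j{\left(q \right)} = \frac{208 + q}{-14 + q}$ ($j{\left(q \right)} = \frac{q + 208}{q - 14} = \frac{208 + q}{-14 + q}$)
$U = -228033$
$Z = -228033$
$\frac{j{\left(G \right)}}{Z} = \frac{\frac{1}{-14 + \frac{286}{5}} \left(208 + \frac{286}{5}\right)}{-228033} = \frac{1}{\frac{216}{5}} \cdot \frac{1326}{5} \left(- \frac{1}{228033}\right) = \frac{5}{216} \cdot \frac{1326}{5} \left(- \frac{1}{228033}\right) = \frac{221}{36} \left(- \frac{1}{228033}\right) = - \frac{17}{631476}$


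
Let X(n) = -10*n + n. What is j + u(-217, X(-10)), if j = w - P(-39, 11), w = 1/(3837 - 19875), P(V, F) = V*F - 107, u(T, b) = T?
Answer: 5116121/16038 ≈ 319.00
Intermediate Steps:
X(n) = -9*n
P(V, F) = -107 + F*V (P(V, F) = F*V - 107 = -107 + F*V)
w = -1/16038 (w = 1/(-16038) = -1/16038 ≈ -6.2352e-5)
j = 8596367/16038 (j = -1/16038 - (-107 + 11*(-39)) = -1/16038 - (-107 - 429) = -1/16038 - 1*(-536) = -1/16038 + 536 = 8596367/16038 ≈ 536.00)
j + u(-217, X(-10)) = 8596367/16038 - 217 = 5116121/16038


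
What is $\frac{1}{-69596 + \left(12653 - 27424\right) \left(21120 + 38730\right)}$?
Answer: $- \frac{1}{884113946} \approx -1.1311 \cdot 10^{-9}$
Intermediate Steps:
$\frac{1}{-69596 + \left(12653 - 27424\right) \left(21120 + 38730\right)} = \frac{1}{-69596 - 884044350} = \frac{1}{-884113946} = - \frac{1}{884113946}$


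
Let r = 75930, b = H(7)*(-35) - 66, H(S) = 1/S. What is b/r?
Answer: -71/75930 ≈ -0.00093507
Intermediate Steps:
b = -71 (b = -35/7 - 66 = (⅐)*(-35) - 66 = -5 - 66 = -71)
b/r = -71/75930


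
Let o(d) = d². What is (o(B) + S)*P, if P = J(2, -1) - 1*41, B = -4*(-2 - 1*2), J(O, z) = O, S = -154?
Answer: -3978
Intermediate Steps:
B = 16 (B = -4*(-2 - 2) = -4*(-4) = 16)
P = -39 (P = 2 - 1*41 = 2 - 41 = -39)
(o(B) + S)*P = (16² - 154)*(-39) = (256 - 154)*(-39) = 102*(-39) = -3978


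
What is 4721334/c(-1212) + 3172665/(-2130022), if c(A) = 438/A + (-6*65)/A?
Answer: -126963885864351/1065011 ≈ -1.1921e+8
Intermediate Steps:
c(A) = 48/A (c(A) = 438/A - 390/A = 48/A)
4721334/c(-1212) + 3172665/(-2130022) = 4721334/((48/(-1212))) + 3172665/(-2130022) = 4721334/((48*(-1/1212))) + 3172665*(-1/2130022) = 4721334/(-4/101) - 3172665/2130022 = 4721334*(-101/4) - 3172665/2130022 = -238427367/2 - 3172665/2130022 = -126963885864351/1065011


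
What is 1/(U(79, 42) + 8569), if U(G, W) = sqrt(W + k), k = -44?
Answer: 8569/73427763 - I*sqrt(2)/73427763 ≈ 0.0001167 - 1.926e-8*I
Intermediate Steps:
U(G, W) = sqrt(-44 + W) (U(G, W) = sqrt(W - 44) = sqrt(-44 + W))
1/(U(79, 42) + 8569) = 1/(sqrt(-44 + 42) + 8569) = 1/(sqrt(-2) + 8569) = 1/(I*sqrt(2) + 8569) = 1/(8569 + I*sqrt(2))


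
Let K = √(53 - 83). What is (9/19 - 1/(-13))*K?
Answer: 136*I*√30/247 ≈ 3.0158*I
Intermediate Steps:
K = I*√30 (K = √(-30) = I*√30 ≈ 5.4772*I)
(9/19 - 1/(-13))*K = (9/19 - 1/(-13))*(I*√30) = (9*(1/19) - 1*(-1/13))*(I*√30) = (9/19 + 1/13)*(I*√30) = 136*(I*√30)/247 = 136*I*√30/247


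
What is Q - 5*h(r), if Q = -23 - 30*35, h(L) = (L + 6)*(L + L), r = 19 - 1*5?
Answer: -3873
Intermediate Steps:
r = 14 (r = 19 - 5 = 14)
h(L) = 2*L*(6 + L) (h(L) = (6 + L)*(2*L) = 2*L*(6 + L))
Q = -1073 (Q = -23 - 1050 = -1073)
Q - 5*h(r) = -1073 - 10*14*(6 + 14) = -1073 - 10*14*20 = -1073 - 5*560 = -1073 - 2800 = -3873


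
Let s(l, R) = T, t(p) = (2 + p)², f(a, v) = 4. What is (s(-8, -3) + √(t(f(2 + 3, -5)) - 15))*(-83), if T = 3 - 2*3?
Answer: 249 - 83*√21 ≈ -131.35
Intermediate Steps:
T = -3 (T = 3 - 6 = -3)
s(l, R) = -3
(s(-8, -3) + √(t(f(2 + 3, -5)) - 15))*(-83) = (-3 + √((2 + 4)² - 15))*(-83) = (-3 + √(6² - 15))*(-83) = (-3 + √(36 - 15))*(-83) = (-3 + √21)*(-83) = 249 - 83*√21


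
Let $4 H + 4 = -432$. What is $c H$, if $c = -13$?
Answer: $1417$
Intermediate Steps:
$H = -109$ ($H = -1 + \frac{1}{4} \left(-432\right) = -1 - 108 = -109$)
$c H = \left(-13\right) \left(-109\right) = 1417$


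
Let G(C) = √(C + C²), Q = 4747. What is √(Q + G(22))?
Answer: √(4747 + √506) ≈ 69.062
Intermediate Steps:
√(Q + G(22)) = √(4747 + √(22*(1 + 22))) = √(4747 + √(22*23)) = √(4747 + √506)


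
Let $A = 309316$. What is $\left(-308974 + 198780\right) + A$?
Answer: $199122$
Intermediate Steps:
$\left(-308974 + 198780\right) + A = \left(-308974 + 198780\right) + 309316 = -110194 + 309316 = 199122$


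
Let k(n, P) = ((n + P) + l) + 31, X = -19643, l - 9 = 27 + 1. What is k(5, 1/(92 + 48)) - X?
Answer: 2760241/140 ≈ 19716.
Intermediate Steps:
l = 37 (l = 9 + (27 + 1) = 9 + 28 = 37)
k(n, P) = 68 + P + n (k(n, P) = ((n + P) + 37) + 31 = ((P + n) + 37) + 31 = (37 + P + n) + 31 = 68 + P + n)
k(5, 1/(92 + 48)) - X = (68 + 1/(92 + 48) + 5) - 1*(-19643) = (68 + 1/140 + 5) + 19643 = 10221/140 + 19643 = 2760241/140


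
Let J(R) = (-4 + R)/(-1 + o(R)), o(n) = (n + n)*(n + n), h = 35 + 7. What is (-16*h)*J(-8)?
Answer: 2688/85 ≈ 31.624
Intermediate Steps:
h = 42
o(n) = 4*n² (o(n) = (2*n)*(2*n) = 4*n²)
J(R) = (-4 + R)/(-1 + 4*R²)
(-16*h)*J(-8) = (-16*42)*((-4 - 8)/(-1 + 4*(-8)²)) = -672*(-12)/(-1 + 4*64) = -672*(-12)/(-1 + 256) = -672*(-12)/255 = -224*(-12)/85 = -672*(-4/85) = 2688/85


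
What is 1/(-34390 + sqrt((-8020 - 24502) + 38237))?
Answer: -6878/236533277 - 3*sqrt(635)/1182666385 ≈ -2.9142e-5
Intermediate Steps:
1/(-34390 + sqrt((-8020 - 24502) + 38237)) = 1/(-34390 + sqrt(-32522 + 38237)) = 1/(-34390 + sqrt(5715)) = 1/(-34390 + 3*sqrt(635))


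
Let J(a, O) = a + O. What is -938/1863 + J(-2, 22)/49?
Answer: -8702/91287 ≈ -0.095326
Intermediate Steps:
J(a, O) = O + a
-938/1863 + J(-2, 22)/49 = -938/1863 + (22 - 2)/49 = -938*1/1863 + 20*(1/49) = -938/1863 + 20/49 = -8702/91287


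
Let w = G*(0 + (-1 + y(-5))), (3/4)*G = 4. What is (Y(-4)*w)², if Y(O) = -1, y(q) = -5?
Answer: 1024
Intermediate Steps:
G = 16/3 (G = (4/3)*4 = 16/3 ≈ 5.3333)
w = -32 (w = 16*(0 + (-1 - 5))/3 = 16*(0 - 6)/3 = (16/3)*(-6) = -32)
(Y(-4)*w)² = (-1*(-32))² = 32² = 1024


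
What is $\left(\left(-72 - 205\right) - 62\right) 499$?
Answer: $-169161$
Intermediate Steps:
$\left(\left(-72 - 205\right) - 62\right) 499 = \left(-277 - 62\right) 499 = \left(-339\right) 499 = -169161$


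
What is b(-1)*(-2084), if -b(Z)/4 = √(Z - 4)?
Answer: 8336*I*√5 ≈ 18640.0*I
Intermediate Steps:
b(Z) = -4*√(-4 + Z) (b(Z) = -4*√(Z - 4) = -4*√(-4 + Z))
b(-1)*(-2084) = -4*√(-4 - 1)*(-2084) = -4*I*√5*(-2084) = 8336*I*√5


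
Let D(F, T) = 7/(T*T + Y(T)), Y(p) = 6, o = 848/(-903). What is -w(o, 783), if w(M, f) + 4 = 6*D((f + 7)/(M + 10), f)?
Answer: 116778/29195 ≈ 3.9999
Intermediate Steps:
o = -848/903 (o = 848*(-1/903) = -848/903 ≈ -0.93909)
D(F, T) = 7/(6 + T²) (D(F, T) = 7/(T*T + 6) = 7/(T² + 6) = 7/(6 + T²))
w(M, f) = -4 + 42/(6 + f²) (w(M, f) = -4 + 6*(7/(6 + f²)) = -4 + 42/(6 + f²))
-w(o, 783) = -2*(9 - 2*783²)/(6 + 783²) = -2*(9 - 2*613089)/(6 + 613089) = -2*(9 - 1226178)/613095 = -2*(-1226169)/613095 = -1*(-116778/29195) = 116778/29195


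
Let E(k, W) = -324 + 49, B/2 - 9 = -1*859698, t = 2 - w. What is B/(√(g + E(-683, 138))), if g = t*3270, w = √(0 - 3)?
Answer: -1719378*√5/(5*√(1253 - 654*I*√3)) ≈ -17460.0 - 6722.3*I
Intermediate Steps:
w = I*√3 (w = √(-3) = I*√3 ≈ 1.732*I)
t = 2 - I*√3 ≈ 2.0 - 1.732*I
B = -1719378 (B = 18 + 2*(-1*859698) = 18 + 2*(-859698) = 18 - 1719396 = -1719378)
E(k, W) = -275
g = 6540 - 3270*I*√3 (g = (2 - I*√3)*3270 = 6540 - 3270*I*√3 ≈ 6540.0 - 5663.8*I)
B/(√(g + E(-683, 138))) = -1719378/√((6540 - 3270*I*√3) - 275) = -1719378/√(6265 - 3270*I*√3)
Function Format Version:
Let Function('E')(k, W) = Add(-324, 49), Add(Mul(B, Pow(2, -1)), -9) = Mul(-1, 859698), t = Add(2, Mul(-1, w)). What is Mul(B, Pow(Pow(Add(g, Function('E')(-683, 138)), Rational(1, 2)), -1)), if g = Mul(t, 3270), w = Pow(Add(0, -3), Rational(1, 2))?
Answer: Mul(Rational(-1719378, 5), Pow(5, Rational(1, 2)), Pow(Add(1253, Mul(-654, I, Pow(3, Rational(1, 2)))), Rational(-1, 2))) ≈ Add(-17460., Mul(-6722.3, I))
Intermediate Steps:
w = Mul(I, Pow(3, Rational(1, 2))) (w = Pow(-3, Rational(1, 2)) = Mul(I, Pow(3, Rational(1, 2))) ≈ Mul(1.7320, I))
t = Add(2, Mul(-1, I, Pow(3, Rational(1, 2)))) (t = Add(2, Mul(-1, Mul(I, Pow(3, Rational(1, 2))))) = Add(2, Mul(-1, I, Pow(3, Rational(1, 2)))) ≈ Add(2.0000, Mul(-1.7320, I)))
B = -1719378 (B = Add(18, Mul(2, Mul(-1, 859698))) = Add(18, Mul(2, -859698)) = Add(18, -1719396) = -1719378)
Function('E')(k, W) = -275
g = Add(6540, Mul(-3270, I, Pow(3, Rational(1, 2)))) (g = Mul(Add(2, Mul(-1, I, Pow(3, Rational(1, 2)))), 3270) = Add(6540, Mul(-3270, I, Pow(3, Rational(1, 2)))) ≈ Add(6540.0, Mul(-5663.8, I)))
Mul(B, Pow(Pow(Add(g, Function('E')(-683, 138)), Rational(1, 2)), -1)) = Mul(-1719378, Pow(Pow(Add(Add(6540, Mul(-3270, I, Pow(3, Rational(1, 2)))), -275), Rational(1, 2)), -1)) = Mul(-1719378, Pow(Pow(Add(6265, Mul(-3270, I, Pow(3, Rational(1, 2)))), Rational(1, 2)), -1)) = Mul(-1719378, Pow(Add(6265, Mul(-3270, I, Pow(3, Rational(1, 2)))), Rational(-1, 2)))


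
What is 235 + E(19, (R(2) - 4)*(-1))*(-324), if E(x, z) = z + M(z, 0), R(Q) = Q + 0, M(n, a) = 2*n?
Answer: -1709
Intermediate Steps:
R(Q) = Q
E(x, z) = 3*z (E(x, z) = z + 2*z = 3*z)
235 + E(19, (R(2) - 4)*(-1))*(-324) = 235 + (3*((2 - 4)*(-1)))*(-324) = 235 + (3*(-2*(-1)))*(-324) = 235 + (3*2)*(-324) = 235 + 6*(-324) = 235 - 1944 = -1709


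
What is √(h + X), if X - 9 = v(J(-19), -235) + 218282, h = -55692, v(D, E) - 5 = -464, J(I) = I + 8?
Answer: 22*√335 ≈ 402.67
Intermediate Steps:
J(I) = 8 + I
v(D, E) = -459 (v(D, E) = 5 - 464 = -459)
X = 217832 (X = 9 + (-459 + 218282) = 9 + 217823 = 217832)
√(h + X) = √(-55692 + 217832) = √162140 = 22*√335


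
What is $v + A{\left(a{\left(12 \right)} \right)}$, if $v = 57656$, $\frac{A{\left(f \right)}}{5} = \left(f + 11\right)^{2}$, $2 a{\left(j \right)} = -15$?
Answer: $\frac{230869}{4} \approx 57717.0$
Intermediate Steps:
$a{\left(j \right)} = - \frac{15}{2}$ ($a{\left(j \right)} = \frac{1}{2} \left(-15\right) = - \frac{15}{2}$)
$A{\left(f \right)} = 5 \left(11 + f\right)^{2}$ ($A{\left(f \right)} = 5 \left(f + 11\right)^{2} = 5 \left(11 + f\right)^{2}$)
$v + A{\left(a{\left(12 \right)} \right)} = 57656 + 5 \left(11 - \frac{15}{2}\right)^{2} = 57656 + 5 \left(\frac{7}{2}\right)^{2} = 57656 + 5 \cdot \frac{49}{4} = 57656 + \frac{245}{4} = \frac{230869}{4}$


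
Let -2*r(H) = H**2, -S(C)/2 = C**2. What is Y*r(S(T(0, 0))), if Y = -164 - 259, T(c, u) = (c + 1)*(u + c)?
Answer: 0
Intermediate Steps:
T(c, u) = (1 + c)*(c + u)
S(C) = -2*C**2
r(H) = -H**2/2
Y = -423
Y*r(S(T(0, 0))) = -(-423)*(-2*(0 + 0 + 0**2 + 0*0)**2)**2/2 = -(-423)*(-2*(0 + 0 + 0 + 0)**2)**2/2 = -(-423)*(-2*0**2)**2/2 = -(-423)*(-2*0)**2/2 = -(-423)*0**2/2 = -(-423)*0/2 = -423*0 = 0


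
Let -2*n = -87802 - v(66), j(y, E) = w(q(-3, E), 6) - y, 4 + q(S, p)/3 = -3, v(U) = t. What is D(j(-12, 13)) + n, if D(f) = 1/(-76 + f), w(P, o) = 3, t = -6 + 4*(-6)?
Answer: 2677045/61 ≈ 43886.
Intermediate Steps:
t = -30 (t = -6 - 24 = -30)
v(U) = -30
q(S, p) = -21 (q(S, p) = -12 + 3*(-3) = -12 - 9 = -21)
j(y, E) = 3 - y
n = 43886 (n = -(-87802 - 1*(-30))/2 = -(-87802 + 30)/2 = -1/2*(-87772) = 43886)
D(j(-12, 13)) + n = 1/(-76 + (3 - 1*(-12))) + 43886 = 1/(-76 + (3 + 12)) + 43886 = 1/(-76 + 15) + 43886 = 1/(-61) + 43886 = -1/61 + 43886 = 2677045/61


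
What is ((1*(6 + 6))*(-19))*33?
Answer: -7524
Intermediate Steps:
((1*(6 + 6))*(-19))*33 = ((1*12)*(-19))*33 = (12*(-19))*33 = -228*33 = -7524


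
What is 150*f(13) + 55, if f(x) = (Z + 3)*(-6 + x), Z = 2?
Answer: 5305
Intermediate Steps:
f(x) = -30 + 5*x (f(x) = (2 + 3)*(-6 + x) = 5*(-6 + x) = -30 + 5*x)
150*f(13) + 55 = 150*(-30 + 5*13) + 55 = 150*(-30 + 65) + 55 = 150*35 + 55 = 5250 + 55 = 5305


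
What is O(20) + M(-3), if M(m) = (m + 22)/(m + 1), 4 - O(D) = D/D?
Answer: -13/2 ≈ -6.5000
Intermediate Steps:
O(D) = 3 (O(D) = 4 - D/D = 4 - 1*1 = 4 - 1 = 3)
M(m) = (22 + m)/(1 + m)
O(20) + M(-3) = 3 + (22 - 3)/(1 - 3) = 3 + 19/(-2) = 3 - ½*19 = 3 - 19/2 = -13/2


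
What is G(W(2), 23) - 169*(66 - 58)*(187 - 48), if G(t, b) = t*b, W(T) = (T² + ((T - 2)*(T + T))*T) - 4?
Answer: -187928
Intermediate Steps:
W(T) = -4 + T² + 2*T²*(-2 + T) (W(T) = (T² + ((-2 + T)*(2*T))*T) - 4 = (T² + (2*T*(-2 + T))*T) - 4 = (T² + 2*T²*(-2 + T)) - 4 = -4 + T² + 2*T²*(-2 + T))
G(t, b) = b*t
G(W(2), 23) - 169*(66 - 58)*(187 - 48) = 23*(-4 - 3*2² + 2*2³) - 169*(66 - 58)*(187 - 48) = 23*(-4 - 3*4 + 2*8) - 1352*139 = 23*(-4 - 12 + 16) - 169*1112 = 23*0 - 187928 = 0 - 187928 = -187928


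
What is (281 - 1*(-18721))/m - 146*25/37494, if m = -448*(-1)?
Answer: 177706447/4199328 ≈ 42.318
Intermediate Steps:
m = 448
(281 - 1*(-18721))/m - 146*25/37494 = (281 - 1*(-18721))/448 - 146*25/37494 = (281 + 18721)*(1/448) - 3650*1/37494 = 19002*(1/448) - 1825/18747 = 9501/224 - 1825/18747 = 177706447/4199328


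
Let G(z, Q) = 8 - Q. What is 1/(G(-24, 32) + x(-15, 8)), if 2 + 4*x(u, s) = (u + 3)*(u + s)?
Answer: -2/7 ≈ -0.28571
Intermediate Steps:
x(u, s) = -½ + (3 + u)*(s + u)/4 (x(u, s) = -½ + ((u + 3)*(u + s))/4 = -½ + ((3 + u)*(s + u))/4 = -½ + (3 + u)*(s + u)/4)
1/(G(-24, 32) + x(-15, 8)) = 1/((8 - 1*32) + (-½ + (¼)*(-15)² + (¾)*8 + (¾)*(-15) + (¼)*8*(-15))) = 1/((8 - 32) + (-½ + (¼)*225 + 6 - 45/4 - 30)) = 1/(-24 + (-½ + 225/4 + 6 - 45/4 - 30)) = 1/(-24 + 41/2) = 1/(-7/2) = -2/7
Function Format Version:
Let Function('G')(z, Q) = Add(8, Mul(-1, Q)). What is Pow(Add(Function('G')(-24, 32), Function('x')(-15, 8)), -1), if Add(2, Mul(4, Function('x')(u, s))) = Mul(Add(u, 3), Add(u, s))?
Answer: Rational(-2, 7) ≈ -0.28571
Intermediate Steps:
Function('x')(u, s) = Add(Rational(-1, 2), Mul(Rational(1, 4), Add(3, u), Add(s, u))) (Function('x')(u, s) = Add(Rational(-1, 2), Mul(Rational(1, 4), Mul(Add(u, 3), Add(u, s)))) = Add(Rational(-1, 2), Mul(Rational(1, 4), Mul(Add(3, u), Add(s, u)))) = Add(Rational(-1, 2), Mul(Rational(1, 4), Add(3, u), Add(s, u))))
Pow(Add(Function('G')(-24, 32), Function('x')(-15, 8)), -1) = Pow(Add(Add(8, Mul(-1, 32)), Add(Rational(-1, 2), Mul(Rational(1, 4), Pow(-15, 2)), Mul(Rational(3, 4), 8), Mul(Rational(3, 4), -15), Mul(Rational(1, 4), 8, -15))), -1) = Pow(Add(Add(8, -32), Add(Rational(-1, 2), Mul(Rational(1, 4), 225), 6, Rational(-45, 4), -30)), -1) = Pow(Add(-24, Add(Rational(-1, 2), Rational(225, 4), 6, Rational(-45, 4), -30)), -1) = Pow(Add(-24, Rational(41, 2)), -1) = Pow(Rational(-7, 2), -1) = Rational(-2, 7)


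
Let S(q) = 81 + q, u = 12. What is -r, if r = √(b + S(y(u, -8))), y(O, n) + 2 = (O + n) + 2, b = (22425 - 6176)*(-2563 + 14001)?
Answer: -3*√20650683 ≈ -13633.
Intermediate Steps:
b = 185856062 (b = 16249*11438 = 185856062)
y(O, n) = O + n (y(O, n) = -2 + ((O + n) + 2) = -2 + (2 + O + n) = O + n)
r = 3*√20650683 (r = √(185856062 + (81 + (12 - 8))) = √(185856062 + (81 + 4)) = √(185856062 + 85) = √185856147 = 3*√20650683 ≈ 13633.)
-r = -3*√20650683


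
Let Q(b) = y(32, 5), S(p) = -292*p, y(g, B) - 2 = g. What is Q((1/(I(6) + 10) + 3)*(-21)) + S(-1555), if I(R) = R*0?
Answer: 454094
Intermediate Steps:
I(R) = 0
y(g, B) = 2 + g
Q(b) = 34 (Q(b) = 2 + 32 = 34)
Q((1/(I(6) + 10) + 3)*(-21)) + S(-1555) = 34 - 292*(-1555) = 34 + 454060 = 454094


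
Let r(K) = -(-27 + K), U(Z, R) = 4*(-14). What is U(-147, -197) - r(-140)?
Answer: -223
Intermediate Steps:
U(Z, R) = -56
r(K) = 27 - K
U(-147, -197) - r(-140) = -56 - (27 - 1*(-140)) = -56 - (27 + 140) = -56 - 1*167 = -56 - 167 = -223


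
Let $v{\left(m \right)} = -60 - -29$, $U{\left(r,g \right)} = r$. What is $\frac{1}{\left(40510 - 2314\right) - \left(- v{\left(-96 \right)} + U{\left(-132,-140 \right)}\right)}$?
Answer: $\frac{1}{38297} \approx 2.6112 \cdot 10^{-5}$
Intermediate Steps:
$v{\left(m \right)} = -31$ ($v{\left(m \right)} = -60 + 29 = -31$)
$\frac{1}{\left(40510 - 2314\right) - \left(- v{\left(-96 \right)} + U{\left(-132,-140 \right)}\right)} = \frac{1}{\left(40510 - 2314\right) - -101} = \frac{1}{38196 + \left(-31 + 132\right)} = \frac{1}{38196 + 101} = \frac{1}{38297}$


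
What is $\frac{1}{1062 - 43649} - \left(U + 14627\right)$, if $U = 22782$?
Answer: $- \frac{1593137084}{42587} \approx -37409.0$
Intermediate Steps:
$\frac{1}{1062 - 43649} - \left(U + 14627\right) = \frac{1}{1062 - 43649} - \left(22782 + 14627\right) = \frac{1}{-42587} - 37409 = - \frac{1}{42587} - 37409 = - \frac{1593137084}{42587}$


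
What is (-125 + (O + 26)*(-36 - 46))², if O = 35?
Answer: 26286129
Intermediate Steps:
(-125 + (O + 26)*(-36 - 46))² = (-125 + (35 + 26)*(-36 - 46))² = (-125 + 61*(-82))² = (-125 - 5002)² = (-5127)² = 26286129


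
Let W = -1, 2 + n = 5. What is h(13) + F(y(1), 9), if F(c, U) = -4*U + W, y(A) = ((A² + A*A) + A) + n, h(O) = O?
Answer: -24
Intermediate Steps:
n = 3 (n = -2 + 5 = 3)
y(A) = 3 + A + 2*A² (y(A) = ((A² + A*A) + A) + 3 = ((A² + A²) + A) + 3 = (2*A² + A) + 3 = (A + 2*A²) + 3 = 3 + A + 2*A²)
F(c, U) = -1 - 4*U (F(c, U) = -4*U - 1 = -1 - 4*U)
h(13) + F(y(1), 9) = 13 + (-1 - 4*9) = 13 + (-1 - 36) = 13 - 37 = -24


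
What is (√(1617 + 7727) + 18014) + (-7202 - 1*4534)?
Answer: 6278 + 8*√146 ≈ 6374.7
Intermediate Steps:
(√(1617 + 7727) + 18014) + (-7202 - 1*4534) = (√9344 + 18014) + (-7202 - 4534) = (8*√146 + 18014) - 11736 = (18014 + 8*√146) - 11736 = 6278 + 8*√146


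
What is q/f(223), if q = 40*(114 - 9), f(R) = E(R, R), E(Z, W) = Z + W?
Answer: 2100/223 ≈ 9.4170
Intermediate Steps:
E(Z, W) = W + Z
f(R) = 2*R (f(R) = R + R = 2*R)
q = 4200 (q = 40*105 = 4200)
q/f(223) = 4200/((2*223)) = 4200/446 = 4200*(1/446) = 2100/223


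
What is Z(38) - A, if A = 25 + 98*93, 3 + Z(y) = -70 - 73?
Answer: -9285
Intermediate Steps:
Z(y) = -146 (Z(y) = -3 + (-70 - 73) = -3 - 143 = -146)
A = 9139 (A = 25 + 9114 = 9139)
Z(38) - A = -146 - 1*9139 = -146 - 9139 = -9285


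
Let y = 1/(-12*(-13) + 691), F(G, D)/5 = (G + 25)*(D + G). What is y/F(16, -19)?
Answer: -1/520905 ≈ -1.9197e-6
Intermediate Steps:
F(G, D) = 5*(25 + G)*(D + G) (F(G, D) = 5*((G + 25)*(D + G)) = 5*((25 + G)*(D + G)) = 5*(25 + G)*(D + G))
y = 1/847 (y = 1/(156 + 691) = 1/847 ≈ 0.0011806)
y/F(16, -19) = 1/(847*(5*16² + 125*(-19) + 125*16 + 5*(-19)*16)) = 1/(847*(5*256 - 2375 + 2000 - 1520)) = 1/(847*(1280 - 2375 + 2000 - 1520)) = (1/847)/(-615) = (1/847)*(-1/615) = -1/520905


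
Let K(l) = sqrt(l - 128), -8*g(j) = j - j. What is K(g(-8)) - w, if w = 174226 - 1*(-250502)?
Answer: -424728 + 8*I*sqrt(2) ≈ -4.2473e+5 + 11.314*I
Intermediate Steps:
w = 424728 (w = 174226 + 250502 = 424728)
g(j) = 0 (g(j) = -(j - j)/8 = -1/8*0 = 0)
K(l) = sqrt(-128 + l)
K(g(-8)) - w = sqrt(-128 + 0) - 1*424728 = sqrt(-128) - 424728 = 8*I*sqrt(2) - 424728 = -424728 + 8*I*sqrt(2)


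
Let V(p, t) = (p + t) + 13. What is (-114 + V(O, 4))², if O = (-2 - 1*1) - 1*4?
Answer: 10816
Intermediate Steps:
O = -7 (O = (-2 - 1) - 4 = -3 - 4 = -7)
V(p, t) = 13 + p + t
(-114 + V(O, 4))² = (-114 + (13 - 7 + 4))² = (-114 + 10)² = (-104)² = 10816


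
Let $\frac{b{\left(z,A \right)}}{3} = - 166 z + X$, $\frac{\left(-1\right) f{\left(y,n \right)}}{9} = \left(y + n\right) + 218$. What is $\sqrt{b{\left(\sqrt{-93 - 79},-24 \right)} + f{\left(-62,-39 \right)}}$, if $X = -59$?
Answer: $\sqrt{-1230 - 996 i \sqrt{43}} \approx 52.039 - 62.754 i$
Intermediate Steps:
$f{\left(y,n \right)} = -1962 - 9 n - 9 y$ ($f{\left(y,n \right)} = - 9 \left(\left(y + n\right) + 218\right) = - 9 \left(\left(n + y\right) + 218\right) = - 9 \left(218 + n + y\right) = -1962 - 9 n - 9 y$)
$b{\left(z,A \right)} = -177 - 498 z$ ($b{\left(z,A \right)} = 3 \left(- 166 z - 59\right) = 3 \left(-59 - 166 z\right) = -177 - 498 z$)
$\sqrt{b{\left(\sqrt{-93 - 79},-24 \right)} + f{\left(-62,-39 \right)}} = \sqrt{\left(-177 - 498 \sqrt{-93 - 79}\right) - 1053} = \sqrt{\left(-177 - 498 \sqrt{-172}\right) + \left(-1962 + 351 + 558\right)} = \sqrt{\left(-177 - 498 \cdot 2 i \sqrt{43}\right) - 1053} = \sqrt{\left(-177 - 996 i \sqrt{43}\right) - 1053} = \sqrt{-1230 - 996 i \sqrt{43}}$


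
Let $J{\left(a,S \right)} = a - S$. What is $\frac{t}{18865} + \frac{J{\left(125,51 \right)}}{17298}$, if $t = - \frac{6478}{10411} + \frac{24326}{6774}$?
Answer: $\frac{8506179556276}{1917825527394315} \approx 0.0044353$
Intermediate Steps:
$t = \frac{104688007}{35262057}$ ($t = \left(-6478\right) \frac{1}{10411} + 24326 \cdot \frac{1}{6774} = - \frac{6478}{10411} + \frac{12163}{3387} = \frac{104688007}{35262057} \approx 2.9689$)
$\frac{t}{18865} + \frac{J{\left(125,51 \right)}}{17298} = \frac{104688007}{35262057 \cdot 18865} + \frac{125 - 51}{17298} = \frac{104688007}{35262057} \cdot \frac{1}{18865} + \left(125 - 51\right) \frac{1}{17298} = \frac{104688007}{665218705305} + 74 \cdot \frac{1}{17298} = \frac{104688007}{665218705305} + \frac{37}{8649} = \frac{8506179556276}{1917825527394315}$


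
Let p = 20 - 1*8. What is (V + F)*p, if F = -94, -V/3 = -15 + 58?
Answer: -2676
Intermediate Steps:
V = -129 (V = -3*(-15 + 58) = -3*43 = -129)
p = 12 (p = 20 - 8 = 12)
(V + F)*p = (-129 - 94)*12 = -223*12 = -2676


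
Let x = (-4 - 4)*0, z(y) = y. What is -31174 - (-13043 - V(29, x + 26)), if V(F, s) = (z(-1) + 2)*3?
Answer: -18128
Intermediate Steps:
x = 0 (x = -8*0 = 0)
V(F, s) = 3 (V(F, s) = (-1 + 2)*3 = 1*3 = 3)
-31174 - (-13043 - V(29, x + 26)) = -31174 - (-13043 - 1*3) = -31174 - (-13043 - 3) = -31174 - 1*(-13046) = -31174 + 13046 = -18128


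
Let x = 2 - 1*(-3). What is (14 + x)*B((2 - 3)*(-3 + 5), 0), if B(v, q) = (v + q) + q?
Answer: -38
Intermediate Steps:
B(v, q) = v + 2*q (B(v, q) = (q + v) + q = v + 2*q)
x = 5 (x = 2 + 3 = 5)
(14 + x)*B((2 - 3)*(-3 + 5), 0) = (14 + 5)*((2 - 3)*(-3 + 5) + 2*0) = 19*(-1*2 + 0) = 19*(-2 + 0) = 19*(-2) = -38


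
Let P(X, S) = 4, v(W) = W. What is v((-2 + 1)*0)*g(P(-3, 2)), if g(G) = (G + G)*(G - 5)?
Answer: 0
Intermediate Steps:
g(G) = 2*G*(-5 + G) (g(G) = (2*G)*(-5 + G) = 2*G*(-5 + G))
v((-2 + 1)*0)*g(P(-3, 2)) = ((-2 + 1)*0)*(2*4*(-5 + 4)) = (-1*0)*(2*4*(-1)) = 0*(-8) = 0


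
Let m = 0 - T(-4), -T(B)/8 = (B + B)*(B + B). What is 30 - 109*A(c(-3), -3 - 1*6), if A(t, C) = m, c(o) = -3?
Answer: -55778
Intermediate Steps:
T(B) = -32*B² (T(B) = -8*(B + B)*(B + B) = -8*2*B*2*B = -32*B²)
m = 512 (m = 0 - (-32)*(-4)² = 0 - (-32)*16 = 0 - 1*(-512) = 0 + 512 = 512)
A(t, C) = 512
30 - 109*A(c(-3), -3 - 1*6) = 30 - 109*512 = 30 - 55808 = -55778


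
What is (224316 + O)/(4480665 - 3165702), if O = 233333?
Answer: 457649/1314963 ≈ 0.34803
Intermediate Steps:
(224316 + O)/(4480665 - 3165702) = (224316 + 233333)/(4480665 - 3165702) = 457649/1314963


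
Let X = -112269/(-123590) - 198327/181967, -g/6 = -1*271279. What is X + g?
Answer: 36605247296560413/22489301530 ≈ 1.6277e+6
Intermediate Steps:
g = 1627674 (g = -(-6)*271279 = -6*(-271279) = 1627674)
X = -4081980807/22489301530 (X = -112269*(-1/123590) - 198327*1/181967 = 112269/123590 - 198327/181967 = -4081980807/22489301530 ≈ -0.18151)
X + g = -4081980807/22489301530 + 1627674 = 36605247296560413/22489301530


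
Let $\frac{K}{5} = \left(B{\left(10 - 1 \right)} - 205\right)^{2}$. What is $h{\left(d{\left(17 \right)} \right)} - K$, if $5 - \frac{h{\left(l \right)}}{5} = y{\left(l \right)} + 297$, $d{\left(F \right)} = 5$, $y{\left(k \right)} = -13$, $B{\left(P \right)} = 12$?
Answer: $-187640$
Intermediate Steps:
$h{\left(l \right)} = -1395$ ($h{\left(l \right)} = 25 - 5 \left(-13 + 297\right) = 25 - 1420 = -1395$)
$K = 186245$ ($K = 5 \left(12 - 205\right)^{2} = 5 \left(-193\right)^{2} = 5 \cdot 37249 = 186245$)
$h{\left(d{\left(17 \right)} \right)} - K = -1395 - 186245 = -187640$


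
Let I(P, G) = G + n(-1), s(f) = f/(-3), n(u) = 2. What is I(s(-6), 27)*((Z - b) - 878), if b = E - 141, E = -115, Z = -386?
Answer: -29232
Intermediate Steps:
s(f) = -f/3 (s(f) = f*(-⅓) = -f/3)
b = -256 (b = -115 - 141 = -256)
I(P, G) = 2 + G (I(P, G) = G + 2 = 2 + G)
I(s(-6), 27)*((Z - b) - 878) = (2 + 27)*((-386 - 1*(-256)) - 878) = 29*((-386 + 256) - 878) = 29*(-130 - 878) = 29*(-1008) = -29232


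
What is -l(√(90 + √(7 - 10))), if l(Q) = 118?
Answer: -118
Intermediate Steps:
-l(√(90 + √(7 - 10))) = -1*118 = -118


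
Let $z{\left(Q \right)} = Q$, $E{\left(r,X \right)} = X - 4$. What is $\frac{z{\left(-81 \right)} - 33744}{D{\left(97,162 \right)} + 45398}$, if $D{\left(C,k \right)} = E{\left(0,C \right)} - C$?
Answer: $- \frac{33825}{45394} \approx -0.74514$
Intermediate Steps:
$E{\left(r,X \right)} = -4 + X$ ($E{\left(r,X \right)} = X - 4 = -4 + X$)
$D{\left(C,k \right)} = -4$ ($D{\left(C,k \right)} = \left(-4 + C\right) - C = -4$)
$\frac{z{\left(-81 \right)} - 33744}{D{\left(97,162 \right)} + 45398} = \frac{-81 - 33744}{-4 + 45398} = - \frac{33825}{45394}$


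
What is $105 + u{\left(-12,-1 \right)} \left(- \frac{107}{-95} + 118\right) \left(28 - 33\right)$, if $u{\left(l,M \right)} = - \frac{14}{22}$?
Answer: $\frac{101164}{209} \approx 484.04$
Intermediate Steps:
$u{\left(l,M \right)} = - \frac{7}{11}$ ($u{\left(l,M \right)} = \left(-14\right) \frac{1}{22} = - \frac{7}{11}$)
$105 + u{\left(-12,-1 \right)} \left(- \frac{107}{-95} + 118\right) \left(28 - 33\right) = 105 - \frac{7 \left(- \frac{107}{-95} + 118\right) \left(28 - 33\right)}{11} = 105 - \frac{7 \left(\left(-107\right) \left(- \frac{1}{95}\right) + 118\right) \left(-5\right)}{11} = 105 - \frac{7 \left(\frac{107}{95} + 118\right) \left(-5\right)}{11} = 105 - \frac{7 \cdot \frac{11317}{95} \left(-5\right)}{11} = 105 - - \frac{79219}{209} = 105 + \frac{79219}{209} = \frac{101164}{209}$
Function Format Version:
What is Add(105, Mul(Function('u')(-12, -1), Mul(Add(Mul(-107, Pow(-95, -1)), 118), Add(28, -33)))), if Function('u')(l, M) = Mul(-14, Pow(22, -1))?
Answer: Rational(101164, 209) ≈ 484.04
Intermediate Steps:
Function('u')(l, M) = Rational(-7, 11) (Function('u')(l, M) = Mul(-14, Rational(1, 22)) = Rational(-7, 11))
Add(105, Mul(Function('u')(-12, -1), Mul(Add(Mul(-107, Pow(-95, -1)), 118), Add(28, -33)))) = Add(105, Mul(Rational(-7, 11), Mul(Add(Mul(-107, Pow(-95, -1)), 118), Add(28, -33)))) = Add(105, Mul(Rational(-7, 11), Mul(Add(Mul(-107, Rational(-1, 95)), 118), -5))) = Add(105, Mul(Rational(-7, 11), Mul(Add(Rational(107, 95), 118), -5))) = Add(105, Mul(Rational(-7, 11), Mul(Rational(11317, 95), -5))) = Add(105, Mul(Rational(-7, 11), Rational(-11317, 19))) = Add(105, Rational(79219, 209)) = Rational(101164, 209)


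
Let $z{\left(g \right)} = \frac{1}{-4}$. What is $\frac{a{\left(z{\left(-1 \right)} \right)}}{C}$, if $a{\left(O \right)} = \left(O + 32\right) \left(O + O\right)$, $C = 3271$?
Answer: $- \frac{127}{26168} \approx -0.0048533$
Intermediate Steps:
$z{\left(g \right)} = - \frac{1}{4}$
$a{\left(O \right)} = 2 O \left(32 + O\right)$ ($a{\left(O \right)} = \left(32 + O\right) 2 O = 2 O \left(32 + O\right)$)
$\frac{a{\left(z{\left(-1 \right)} \right)}}{C} = \frac{2 \left(- \frac{1}{4}\right) \left(32 - \frac{1}{4}\right)}{3271} = 2 \left(- \frac{1}{4}\right) \frac{127}{4} \cdot \frac{1}{3271} = \left(- \frac{127}{8}\right) \frac{1}{3271} = - \frac{127}{26168}$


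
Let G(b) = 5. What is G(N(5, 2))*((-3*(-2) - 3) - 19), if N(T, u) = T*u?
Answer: -80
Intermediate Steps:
G(N(5, 2))*((-3*(-2) - 3) - 19) = 5*((-3*(-2) - 3) - 19) = 5*((6 - 3) - 19) = 5*(3 - 19) = 5*(-16) = -80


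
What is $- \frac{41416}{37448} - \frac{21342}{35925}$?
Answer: $- \frac{3074039}{1808225} \approx -1.7$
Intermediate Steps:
$- \frac{41416}{37448} - \frac{21342}{35925} = \left(-41416\right) \frac{1}{37448} - \frac{7114}{11975} = - \frac{167}{151} - \frac{7114}{11975} = - \frac{3074039}{1808225}$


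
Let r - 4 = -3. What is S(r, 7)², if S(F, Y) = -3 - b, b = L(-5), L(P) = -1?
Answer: 4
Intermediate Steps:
r = 1 (r = 4 - 3 = 1)
b = -1
S(F, Y) = -2 (S(F, Y) = -3 - 1*(-1) = -3 + 1 = -2)
S(r, 7)² = (-2)² = 4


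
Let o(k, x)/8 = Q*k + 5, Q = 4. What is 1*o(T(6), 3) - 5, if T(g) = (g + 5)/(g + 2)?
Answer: 79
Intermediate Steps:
T(g) = (5 + g)/(2 + g)
o(k, x) = 40 + 32*k (o(k, x) = 8*(4*k + 5) = 8*(5 + 4*k) = 40 + 32*k)
1*o(T(6), 3) - 5 = 1*(40 + 32*((5 + 6)/(2 + 6))) - 5 = 1*(40 + 32*(11/8)) - 5 = 1*(40 + 44) - 5 = 1*84 - 5 = 84 - 5 = 79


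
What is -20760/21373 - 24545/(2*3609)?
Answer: -674445965/154270314 ≈ -4.3718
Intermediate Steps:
-20760/21373 - 24545/(2*3609) = -20760*1/21373 - 24545/7218 = -20760/21373 - 24545*1/7218 = -20760/21373 - 24545/7218 = -674445965/154270314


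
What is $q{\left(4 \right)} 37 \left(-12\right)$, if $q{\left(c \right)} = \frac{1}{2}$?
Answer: $-222$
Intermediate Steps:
$q{\left(c \right)} = \frac{1}{2}$
$q{\left(4 \right)} 37 \left(-12\right) = \frac{1}{2} \cdot 37 \left(-12\right) = \frac{37}{2} \left(-12\right) = -222$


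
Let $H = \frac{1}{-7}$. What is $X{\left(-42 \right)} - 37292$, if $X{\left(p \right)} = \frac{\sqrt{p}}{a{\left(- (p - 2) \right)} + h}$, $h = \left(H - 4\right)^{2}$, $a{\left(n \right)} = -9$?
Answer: $-37292 + \frac{49 i \sqrt{42}}{400} \approx -37292.0 + 0.79389 i$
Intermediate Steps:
$H = - \frac{1}{7} \approx -0.14286$
$h = \frac{841}{49}$ ($h = \left(- \frac{1}{7} - 4\right)^{2} = \left(- \frac{29}{7}\right)^{2} = \frac{841}{49} \approx 17.163$)
$X{\left(p \right)} = \frac{49 \sqrt{p}}{400}$ ($X{\left(p \right)} = \frac{\sqrt{p}}{-9 + \frac{841}{49}} = \frac{\sqrt{p}}{\frac{400}{49}} = \frac{49 \sqrt{p}}{400}$)
$X{\left(-42 \right)} - 37292 = \frac{49 \sqrt{-42}}{400} - 37292 = \frac{49 i \sqrt{42}}{400} - 37292 = -37292 + \frac{49 i \sqrt{42}}{400}$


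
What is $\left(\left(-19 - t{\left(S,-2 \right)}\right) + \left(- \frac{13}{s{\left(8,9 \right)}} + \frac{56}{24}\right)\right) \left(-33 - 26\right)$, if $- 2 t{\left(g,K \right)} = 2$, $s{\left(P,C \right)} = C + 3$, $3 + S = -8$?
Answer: $\frac{3953}{4} \approx 988.25$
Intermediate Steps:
$S = -11$ ($S = -3 - 8 = -11$)
$s{\left(P,C \right)} = 3 + C$
$t{\left(g,K \right)} = -1$ ($t{\left(g,K \right)} = \left(- \frac{1}{2}\right) 2 = -1$)
$\left(\left(-19 - t{\left(S,-2 \right)}\right) + \left(- \frac{13}{s{\left(8,9 \right)}} + \frac{56}{24}\right)\right) \left(-33 - 26\right) = \left(\left(-19 - -1\right) + \left(- \frac{13}{3 + 9} + \frac{56}{24}\right)\right) \left(-33 - 26\right) = \left(\left(-19 + 1\right) + \left(- \frac{13}{12} + 56 \cdot \frac{1}{24}\right)\right) \left(-33 - 26\right) = \left(-18 + \left(\left(-13\right) \frac{1}{12} + \frac{7}{3}\right)\right) \left(-59\right) = \left(-18 + \left(- \frac{13}{12} + \frac{7}{3}\right)\right) \left(-59\right) = \left(-18 + \frac{5}{4}\right) \left(-59\right) = \left(- \frac{67}{4}\right) \left(-59\right) = \frac{3953}{4}$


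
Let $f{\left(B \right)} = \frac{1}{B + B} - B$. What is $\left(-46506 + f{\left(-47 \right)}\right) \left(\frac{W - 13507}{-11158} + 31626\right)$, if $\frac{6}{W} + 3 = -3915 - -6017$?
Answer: $- \frac{3234874941617529613}{2201540348} \approx -1.4694 \cdot 10^{9}$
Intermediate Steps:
$W = \frac{6}{2099}$ ($W = \frac{6}{-3 - -2102} = \frac{6}{-3 + \left(-3915 + 6017\right)} = \frac{6}{-3 + 2102} = \frac{6}{2099} \approx 0.0028585$)
$f{\left(B \right)} = \frac{1}{2 B} - B$
$\left(-46506 + f{\left(-47 \right)}\right) \left(\frac{W - 13507}{-11158} + 31626\right) = \left(-46506 + \left(\frac{1}{2 \left(-47\right)} - -47\right)\right) \left(\frac{\frac{6}{2099} - 13507}{-11158} + 31626\right) = \left(-46506 + \left(\frac{1}{2} \left(- \frac{1}{47}\right) + 47\right)\right) \left(\left(\frac{6}{2099} - 13507\right) \left(- \frac{1}{11158}\right) + 31626\right) = \left(-46506 + \left(- \frac{1}{94} + 47\right)\right) \left(\left(- \frac{28351187}{2099}\right) \left(- \frac{1}{11158}\right) + 31626\right) = \left(-46506 + \frac{4417}{94}\right) \left(\frac{28351187}{23420642} + 31626\right) = \left(- \frac{4367147}{94}\right) \frac{740729575079}{23420642} = - \frac{3234874941617529613}{2201540348}$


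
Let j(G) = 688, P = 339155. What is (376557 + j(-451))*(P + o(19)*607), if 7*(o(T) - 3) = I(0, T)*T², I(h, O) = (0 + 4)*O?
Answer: 7182927386580/7 ≈ 1.0261e+12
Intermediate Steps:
I(h, O) = 4*O
o(T) = 3 + 4*T³/7 (o(T) = 3 + ((4*T)*T²)/7 = 3 + (4*T³)/7 = 3 + 4*T³/7)
(376557 + j(-451))*(P + o(19)*607) = (376557 + 688)*(339155 + (3 + (4/7)*19³)*607) = 377245*(339155 + (3 + (4/7)*6859)*607) = 377245*(339155 + (3 + 27436/7)*607) = 377245*(339155 + (27457/7)*607) = 377245*(339155 + 16666399/7) = 377245*(19040484/7) = 7182927386580/7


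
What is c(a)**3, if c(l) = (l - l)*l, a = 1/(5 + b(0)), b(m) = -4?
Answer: 0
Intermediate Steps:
a = 1 (a = 1/(5 - 4) = 1/1 = 1)
c(l) = 0 (c(l) = 0*l = 0)
c(a)**3 = 0**3 = 0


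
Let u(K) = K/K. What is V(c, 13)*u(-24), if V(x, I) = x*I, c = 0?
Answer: 0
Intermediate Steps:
u(K) = 1
V(x, I) = I*x
V(c, 13)*u(-24) = (13*0)*1 = 0*1 = 0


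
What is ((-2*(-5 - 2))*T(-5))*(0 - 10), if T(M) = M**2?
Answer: -3500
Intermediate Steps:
((-2*(-5 - 2))*T(-5))*(0 - 10) = (-2*(-5 - 2)*(-5)**2)*(0 - 10) = (-2*(-7)*25)*(-10) = (14*25)*(-10) = 350*(-10) = -3500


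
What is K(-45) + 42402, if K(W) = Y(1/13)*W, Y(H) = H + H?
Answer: 551136/13 ≈ 42395.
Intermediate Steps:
Y(H) = 2*H
K(W) = 2*W/13 (K(W) = (2/13)*W = (2*(1/13))*W = 2*W/13)
K(-45) + 42402 = (2/13)*(-45) + 42402 = -90/13 + 42402 = 551136/13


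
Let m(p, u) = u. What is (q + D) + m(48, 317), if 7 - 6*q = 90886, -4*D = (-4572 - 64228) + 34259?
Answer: -24777/4 ≈ -6194.3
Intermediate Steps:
D = 34541/4 (D = -((-4572 - 64228) + 34259)/4 = -(-68800 + 34259)/4 = -1/4*(-34541) = 34541/4 ≈ 8635.3)
q = -30293/2 (q = 7/6 - 1/6*90886 = 7/6 - 45443/3 = -30293/2 ≈ -15147.)
(q + D) + m(48, 317) = (-30293/2 + 34541/4) + 317 = -26045/4 + 317 = -24777/4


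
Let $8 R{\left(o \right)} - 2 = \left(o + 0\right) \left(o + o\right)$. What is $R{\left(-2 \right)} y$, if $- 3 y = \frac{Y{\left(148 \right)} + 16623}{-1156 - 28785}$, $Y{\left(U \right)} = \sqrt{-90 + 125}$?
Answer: $\frac{27705}{119764} + \frac{5 \sqrt{35}}{359292} \approx 0.23141$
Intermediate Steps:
$Y{\left(U \right)} = \sqrt{35}$
$R{\left(o \right)} = \frac{1}{4} + \frac{o^{2}}{4}$ ($R{\left(o \right)} = \frac{1}{4} + \frac{\left(o + 0\right) \left(o + o\right)}{8} = \frac{1}{4} + \frac{o 2 o}{8} = \frac{1}{4} + \frac{2 o^{2}}{8} = \frac{1}{4} + \frac{o^{2}}{4}$)
$y = \frac{5541}{29941} + \frac{\sqrt{35}}{89823}$ ($y = - \frac{\left(\sqrt{35} + 16623\right) \frac{1}{-1156 - 28785}}{3} = - \frac{\left(16623 + \sqrt{35}\right) \frac{1}{-29941}}{3} = - \frac{\left(16623 + \sqrt{35}\right) \left(- \frac{1}{29941}\right)}{3} = - \frac{- \frac{16623}{29941} - \frac{\sqrt{35}}{29941}}{3} = \frac{5541}{29941} + \frac{\sqrt{35}}{89823} \approx 0.18513$)
$R{\left(-2 \right)} y = \left(\frac{1}{4} + \frac{\left(-2\right)^{2}}{4}\right) \left(\frac{5541}{29941} + \frac{\sqrt{35}}{89823}\right) = \left(\frac{1}{4} + \frac{1}{4} \cdot 4\right) \left(\frac{5541}{29941} + \frac{\sqrt{35}}{89823}\right) = \left(\frac{1}{4} + 1\right) \left(\frac{5541}{29941} + \frac{\sqrt{35}}{89823}\right) = \frac{5 \left(\frac{5541}{29941} + \frac{\sqrt{35}}{89823}\right)}{4} = \frac{27705}{119764} + \frac{5 \sqrt{35}}{359292}$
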